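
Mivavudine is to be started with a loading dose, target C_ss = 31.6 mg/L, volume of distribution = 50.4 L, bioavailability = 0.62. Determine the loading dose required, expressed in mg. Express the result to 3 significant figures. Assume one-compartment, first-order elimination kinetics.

LD = Css × Vd / F = 31.6 × 50.4 / 0.62 = 2569 mg

2570 mg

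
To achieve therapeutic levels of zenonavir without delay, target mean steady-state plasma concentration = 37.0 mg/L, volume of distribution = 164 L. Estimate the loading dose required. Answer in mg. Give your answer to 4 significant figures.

6068 mg

LD = Css × Vd = 37.0 × 164 = 6068 mg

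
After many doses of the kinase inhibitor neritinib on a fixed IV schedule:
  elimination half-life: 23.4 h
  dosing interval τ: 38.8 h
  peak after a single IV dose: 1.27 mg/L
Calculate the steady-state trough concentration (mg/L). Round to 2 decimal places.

k = ln2 / t½ = 0.693147 / 23.4 = 0.02962 h⁻¹
e^(−kτ) = e^(−0.02962 × 38.8) = 0.3169
Accumulation ratio R = 1 / (1 − e^(−kτ)) = 1 / (1 − 0.3169) = 1.464
Steady-state trough = C₀ × R × e^(−kτ) = 1.27 × 1.464 × 0.3169 = 0.5892 mg/L

0.59 mg/L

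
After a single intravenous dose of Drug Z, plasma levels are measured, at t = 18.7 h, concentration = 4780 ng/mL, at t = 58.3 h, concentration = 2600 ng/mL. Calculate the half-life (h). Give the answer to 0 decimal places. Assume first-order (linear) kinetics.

45 h

k = ln(C₁/C₂) / (t₂ − t₁) = ln(4780/2600) / (58.3 − 18.7)
  = 0.6089 / 39.60 = 0.01538 h⁻¹
t½ = ln2 / k = 0.693147 / 0.01538 = 45.07 h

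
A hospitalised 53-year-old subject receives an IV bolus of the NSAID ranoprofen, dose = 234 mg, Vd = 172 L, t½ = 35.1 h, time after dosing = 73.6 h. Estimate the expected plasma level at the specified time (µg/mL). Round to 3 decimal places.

C₀ = Dose / Vd = 234.0 / 172 = 1.360 mg/L
k = ln2 / t½ = 0.693147 / 35.1 = 0.01975 h⁻¹
C = C₀ · e^(−k·t) = 1.360 × e^(−0.01975 × 73.6)
  = 1.360 × 0.2337 = 0.3178 mg/L
(0.3178 mg/L = 0.3178 µg/mL)

0.318 µg/mL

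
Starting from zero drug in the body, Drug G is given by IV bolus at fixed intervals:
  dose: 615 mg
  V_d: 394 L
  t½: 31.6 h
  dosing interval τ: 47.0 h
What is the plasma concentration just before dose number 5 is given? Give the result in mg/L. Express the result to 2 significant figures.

0.85 mg/L

C₀ per dose = Dose / Vd = 615 / 394 = 1.561 mg/L
k = ln2 / t½ = 0.693147 / 31.6 = 0.02194 h⁻¹
Fraction remaining after one interval: r = e^(−kτ) = e^(−0.02194 × 47.0) = 0.3566
Before dose 5, 4 doses have been given (aged 1τ, 2τ, 3τ, 4τ).
C_trough = C₀ × (r + r² + … + r^4) = C₀ × r(1−r^4)/(1−r)
        = 1.561 × 0.3566 × (1 − 0.01617) / (1 − 0.3566) = 0.8512 mg/L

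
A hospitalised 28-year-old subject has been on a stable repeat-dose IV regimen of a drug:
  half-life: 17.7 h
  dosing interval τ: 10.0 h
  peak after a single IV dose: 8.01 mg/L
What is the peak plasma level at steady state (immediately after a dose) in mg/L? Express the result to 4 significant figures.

24.72 mg/L

k = ln2 / t½ = 0.693147 / 17.7 = 0.03916 h⁻¹
e^(−kτ) = e^(−0.03916 × 10.0) = 0.6760
Accumulation ratio R = 1 / (1 − e^(−kτ)) = 1 / (1 − 0.6760) = 3.086
Steady-state peak = C₀ × R = 8.01 × 3.086 = 24.72 mg/L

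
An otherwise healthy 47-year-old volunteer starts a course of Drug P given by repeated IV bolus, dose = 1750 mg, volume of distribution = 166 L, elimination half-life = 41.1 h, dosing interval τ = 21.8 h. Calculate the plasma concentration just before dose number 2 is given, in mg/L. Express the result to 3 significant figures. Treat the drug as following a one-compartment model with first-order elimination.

7.30 mg/L

C₀ per dose = Dose / Vd = 1750 / 166 = 10.54 mg/L
k = ln2 / t½ = 0.693147 / 41.1 = 0.01686 h⁻¹
Fraction remaining after one interval: r = e^(−kτ) = e^(−0.01686 × 21.8) = 0.6924
Before dose 2, 1 dose has been given (aged 1τ).
C_trough = C₀ × r = 10.54 × 0.6924 = 7.298 mg/L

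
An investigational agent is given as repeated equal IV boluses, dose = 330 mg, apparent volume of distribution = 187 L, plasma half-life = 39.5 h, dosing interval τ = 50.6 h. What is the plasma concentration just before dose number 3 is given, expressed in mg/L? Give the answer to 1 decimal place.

C₀ per dose = Dose / Vd = 330 / 187 = 1.765 mg/L
k = ln2 / t½ = 0.693147 / 39.5 = 0.01755 h⁻¹
Fraction remaining after one interval: r = e^(−kτ) = e^(−0.01755 × 50.6) = 0.4115
Before dose 3, 2 doses have been given (aged 1τ, 2τ).
C_trough = C₀ × (r + r²) = 1.765 × (0.4115 + 0.1693) = 1.025 mg/L

1.0 mg/L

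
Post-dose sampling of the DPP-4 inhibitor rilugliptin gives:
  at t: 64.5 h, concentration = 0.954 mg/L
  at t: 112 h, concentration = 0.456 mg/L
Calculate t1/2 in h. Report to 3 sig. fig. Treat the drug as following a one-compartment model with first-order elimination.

k = ln(C₁/C₂) / (t₂ − t₁) = ln(0.954/0.456) / (112 − 64.5)
  = 0.7382 / 47.50 = 0.01554 h⁻¹
t½ = ln2 / k = 0.693147 / 0.01554 = 44.60 h

44.6 h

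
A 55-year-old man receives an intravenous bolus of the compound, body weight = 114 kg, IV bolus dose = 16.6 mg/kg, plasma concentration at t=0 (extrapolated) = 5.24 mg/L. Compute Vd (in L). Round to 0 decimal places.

Dose = 16.6 × 114 = 1892 mg
Vd = Dose / C₀ = 1892 / 5.24 = 361.1 L

361 L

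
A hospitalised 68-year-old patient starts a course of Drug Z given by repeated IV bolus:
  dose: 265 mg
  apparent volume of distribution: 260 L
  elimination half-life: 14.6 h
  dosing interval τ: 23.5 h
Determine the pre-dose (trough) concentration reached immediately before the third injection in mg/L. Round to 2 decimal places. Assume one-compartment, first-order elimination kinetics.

C₀ per dose = Dose / Vd = 265 / 260 = 1.019 mg/L
k = ln2 / t½ = 0.693147 / 14.6 = 0.04748 h⁻¹
Fraction remaining after one interval: r = e^(−kτ) = e^(−0.04748 × 23.5) = 0.3277
Before dose 3, 2 doses have been given (aged 1τ, 2τ).
C_trough = C₀ × (r + r²) = 1.019 × (0.3277 + 0.1074) = 0.4434 mg/L

0.44 mg/L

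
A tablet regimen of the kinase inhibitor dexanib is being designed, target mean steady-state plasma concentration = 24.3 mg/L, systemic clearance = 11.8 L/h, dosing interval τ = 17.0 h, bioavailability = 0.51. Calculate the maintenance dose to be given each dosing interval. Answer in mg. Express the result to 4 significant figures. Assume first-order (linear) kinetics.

At steady state, F × (Dose/τ) = Css × CL.
Dose = Css × CL × τ / F = 24.3 × 11.80 × 17.0 / 0.51 = 9558 mg

9558 mg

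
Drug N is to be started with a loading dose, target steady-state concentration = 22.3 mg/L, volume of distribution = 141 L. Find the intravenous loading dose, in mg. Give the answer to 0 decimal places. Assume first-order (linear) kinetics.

3144 mg

LD = Css × Vd = 22.3 × 141 = 3144 mg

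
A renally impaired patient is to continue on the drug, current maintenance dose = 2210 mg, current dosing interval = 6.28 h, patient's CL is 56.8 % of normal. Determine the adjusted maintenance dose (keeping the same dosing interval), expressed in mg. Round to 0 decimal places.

To keep the same average steady-state level, dosing rate must scale with clearance.
CL ratio = 56.8 / 100 = 0.5680
New dose (same interval) = 2210 × 0.5680 = 1255 mg

1255 mg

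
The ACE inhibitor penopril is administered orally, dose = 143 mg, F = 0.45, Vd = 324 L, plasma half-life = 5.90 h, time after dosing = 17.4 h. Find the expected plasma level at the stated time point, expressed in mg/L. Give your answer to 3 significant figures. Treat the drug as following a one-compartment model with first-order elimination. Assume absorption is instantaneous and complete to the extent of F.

Amount reaching circulation = F × Dose = 0.45 × 143.0 = 64.35 mg
C₀ = F·Dose / Vd = 64.35 / 324 = 0.1986 mg/L
k = ln2 / t½ = 0.693147 / 5.90 = 0.1175 h⁻¹
C = C₀ · e^(−k·t) = 0.1986 × e^(−0.1175 × 17.4)
  = 0.1986 × 0.1294 = 0.02570 mg/L

0.0257 mg/L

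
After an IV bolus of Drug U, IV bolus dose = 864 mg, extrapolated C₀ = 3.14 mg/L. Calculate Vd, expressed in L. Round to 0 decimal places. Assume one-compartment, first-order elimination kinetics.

Vd = Dose / C₀ = 864.0 / 3.14 = 275.2 L

275 L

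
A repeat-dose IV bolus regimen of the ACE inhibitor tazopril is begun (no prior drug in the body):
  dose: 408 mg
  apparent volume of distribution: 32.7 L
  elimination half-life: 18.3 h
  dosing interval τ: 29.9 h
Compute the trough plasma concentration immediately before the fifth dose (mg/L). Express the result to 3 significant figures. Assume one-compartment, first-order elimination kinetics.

5.87 mg/L

C₀ per dose = Dose / Vd = 408 / 32.7 = 12.48 mg/L
k = ln2 / t½ = 0.693147 / 18.3 = 0.03788 h⁻¹
Fraction remaining after one interval: r = e^(−kτ) = e^(−0.03788 × 29.9) = 0.3222
Before dose 5, 4 doses have been given (aged 1τ, 2τ, 3τ, 4τ).
C_trough = C₀ × (r + r² + … + r^4) = C₀ × r(1−r^4)/(1−r)
        = 12.48 × 0.3222 × (1 − 0.01078) / (1 − 0.3222) = 5.869 mg/L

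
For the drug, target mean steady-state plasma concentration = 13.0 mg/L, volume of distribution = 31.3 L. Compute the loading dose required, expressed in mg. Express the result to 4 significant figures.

406.9 mg

LD = Css × Vd = 13.0 × 31.3 = 406.9 mg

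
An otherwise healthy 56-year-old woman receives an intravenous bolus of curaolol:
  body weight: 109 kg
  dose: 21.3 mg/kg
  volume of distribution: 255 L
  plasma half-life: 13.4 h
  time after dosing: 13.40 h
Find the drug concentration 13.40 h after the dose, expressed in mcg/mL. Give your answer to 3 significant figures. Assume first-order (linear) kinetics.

Total dose = 21.3 × 109 = 2322 mg
C₀ = Dose / Vd = 2322 / 255 = 9.106 mg/L
k = ln2 / t½ = 0.693147 / 13.4 = 0.05173 h⁻¹
t / t½ = 13.40 / 13.4 = 1 half-lives
C = C₀ × (1/2)^1 = 9.106 × 0.5000 = 4.553 mg/L
(4.553 mg/L = 4.553 mcg/mL)

4.55 mcg/mL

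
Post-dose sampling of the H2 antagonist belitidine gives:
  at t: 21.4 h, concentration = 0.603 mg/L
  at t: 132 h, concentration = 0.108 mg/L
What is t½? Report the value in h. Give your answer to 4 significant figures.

k = ln(C₁/C₂) / (t₂ − t₁) = ln(0.603/0.108) / (132 − 21.4)
  = 1.720 / 110.6 = 0.01555 h⁻¹
t½ = ln2 / k = 0.693147 / 0.01555 = 44.58 h

44.58 h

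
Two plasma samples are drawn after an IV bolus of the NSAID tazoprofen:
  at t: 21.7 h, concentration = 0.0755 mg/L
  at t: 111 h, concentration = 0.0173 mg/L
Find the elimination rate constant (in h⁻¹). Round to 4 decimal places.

k = ln(C₁/C₂) / (t₂ − t₁) = ln(0.0755/0.0173) / (111 − 21.7)
  = 1.473 / 89.30 = 0.01649 h⁻¹

0.0165 h⁻¹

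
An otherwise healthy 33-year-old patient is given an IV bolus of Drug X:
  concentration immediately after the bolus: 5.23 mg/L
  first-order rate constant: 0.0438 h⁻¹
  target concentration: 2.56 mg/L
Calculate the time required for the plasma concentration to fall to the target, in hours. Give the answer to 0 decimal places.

t = ln(C₀ / C) / k = ln(5.230 / 2.56) / 0.04380
  = ln(2.043) / 0.04380 = 0.7144 / 0.04380 = 16.31 h

16 h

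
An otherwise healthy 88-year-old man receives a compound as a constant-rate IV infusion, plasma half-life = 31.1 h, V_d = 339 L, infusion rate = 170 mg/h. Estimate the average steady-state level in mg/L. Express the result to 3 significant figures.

22.5 mg/L

k = ln2 / t½ = 0.693147 / 31.1 = 0.02229 h⁻¹
CL = k × Vd = 0.02229 × 339 = 7.556 L/h
At steady state Css = R₀ / CL = 170 / 7.556 = 22.50 mg/L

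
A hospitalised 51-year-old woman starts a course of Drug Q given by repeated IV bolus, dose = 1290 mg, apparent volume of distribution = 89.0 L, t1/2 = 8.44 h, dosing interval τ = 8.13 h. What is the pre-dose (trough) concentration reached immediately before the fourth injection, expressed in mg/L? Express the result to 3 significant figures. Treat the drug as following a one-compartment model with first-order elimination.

C₀ per dose = Dose / Vd = 1290 / 89.0 = 14.49 mg/L
k = ln2 / t½ = 0.693147 / 8.44 = 0.08213 h⁻¹
Fraction remaining after one interval: r = e^(−kτ) = e^(−0.08213 × 8.13) = 0.5129
Before dose 4, 3 doses have been given (aged 1τ, 2τ, 3τ).
C_trough = C₀ × (r + r² + … + r^3) = C₀ × r(1−r^3)/(1−r)
        = 14.49 × 0.5129 × (1 − 0.1349) / (1 − 0.5129) = 13.20 mg/L

13.2 mg/L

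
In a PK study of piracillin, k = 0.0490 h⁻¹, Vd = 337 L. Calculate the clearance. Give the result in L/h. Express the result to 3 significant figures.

CL = k × Vd = 0.0490 × 337 = 16.51 L/h

16.5 L/h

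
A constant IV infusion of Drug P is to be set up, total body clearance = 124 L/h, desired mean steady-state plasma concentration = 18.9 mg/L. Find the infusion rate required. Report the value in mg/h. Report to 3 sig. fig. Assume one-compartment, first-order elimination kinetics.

2340 mg/h

At steady state, infusion rate R₀ = Css × CL = 18.9 × 124.0 = 2344 mg/h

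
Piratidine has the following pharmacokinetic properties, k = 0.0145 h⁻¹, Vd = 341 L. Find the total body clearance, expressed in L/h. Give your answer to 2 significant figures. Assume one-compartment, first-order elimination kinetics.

CL = k × Vd = 0.0145 × 341 = 4.945 L/h

4.9 L/h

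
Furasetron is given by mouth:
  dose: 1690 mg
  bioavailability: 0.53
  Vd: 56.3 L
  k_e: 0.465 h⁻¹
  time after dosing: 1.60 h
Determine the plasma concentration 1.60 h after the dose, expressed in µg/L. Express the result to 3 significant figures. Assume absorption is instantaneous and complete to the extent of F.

Amount reaching circulation = F × Dose = 0.53 × 1690 = 895.7 mg
C₀ = F·Dose / Vd = 895.7 / 56.3 = 15.91 mg/L
C = C₀ · e^(−k·t) = 15.91 × e^(−0.4650 × 1.60)
  = 15.91 × 0.4752 = 7.560 mg/L
Convert: 7.560 mg/L × 1000 = 7560 µg/L

7560 µg/L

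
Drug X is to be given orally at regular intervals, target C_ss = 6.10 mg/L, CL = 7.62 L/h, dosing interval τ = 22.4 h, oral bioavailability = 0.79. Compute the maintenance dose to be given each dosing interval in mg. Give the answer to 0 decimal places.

At steady state, F × (Dose/τ) = Css × CL.
Dose = Css × CL × τ / F = 6.10 × 7.620 × 22.4 / 0.79 = 1318 mg

1318 mg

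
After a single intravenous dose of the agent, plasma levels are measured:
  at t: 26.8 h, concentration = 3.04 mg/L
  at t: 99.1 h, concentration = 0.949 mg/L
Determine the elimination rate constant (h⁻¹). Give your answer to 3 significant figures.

0.0161 h⁻¹

k = ln(C₁/C₂) / (t₂ − t₁) = ln(3.04/0.949) / (99.1 − 26.8)
  = 1.164 / 72.30 = 0.01610 h⁻¹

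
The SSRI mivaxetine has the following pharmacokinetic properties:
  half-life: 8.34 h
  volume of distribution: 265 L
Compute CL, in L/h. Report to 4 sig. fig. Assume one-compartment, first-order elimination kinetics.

22.02 L/h

k = ln2 / t½ = 0.693147 / 8.34 = 0.08311 h⁻¹
CL = k × Vd = 0.08311 × 265 = 22.02 L/h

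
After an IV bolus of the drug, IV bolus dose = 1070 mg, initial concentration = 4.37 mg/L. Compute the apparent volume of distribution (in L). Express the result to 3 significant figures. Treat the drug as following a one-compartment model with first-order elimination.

Vd = Dose / C₀ = 1070 / 4.37 = 244.9 L

245 L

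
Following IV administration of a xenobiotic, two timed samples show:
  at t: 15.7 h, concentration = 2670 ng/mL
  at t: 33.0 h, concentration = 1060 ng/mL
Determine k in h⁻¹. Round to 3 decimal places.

0.053 h⁻¹

k = ln(C₁/C₂) / (t₂ − t₁) = ln(2670/1060) / (33.0 − 15.7)
  = 0.9238 / 17.30 = 0.05340 h⁻¹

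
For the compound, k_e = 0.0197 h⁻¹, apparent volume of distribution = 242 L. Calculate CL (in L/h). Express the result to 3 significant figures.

CL = k × Vd = 0.0197 × 242 = 4.767 L/h

4.77 L/h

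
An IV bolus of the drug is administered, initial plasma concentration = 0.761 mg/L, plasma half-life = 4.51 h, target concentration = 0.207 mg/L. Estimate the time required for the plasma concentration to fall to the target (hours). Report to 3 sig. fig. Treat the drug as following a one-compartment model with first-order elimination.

8.47 h

k = ln2 / t½ = 0.693147 / 4.51 = 0.1537 h⁻¹
t = ln(C₀ / C) / k = ln(0.7610 / 0.207) / 0.1537
  = ln(3.676) / 0.1537 = 1.302 / 0.1537 = 8.471 h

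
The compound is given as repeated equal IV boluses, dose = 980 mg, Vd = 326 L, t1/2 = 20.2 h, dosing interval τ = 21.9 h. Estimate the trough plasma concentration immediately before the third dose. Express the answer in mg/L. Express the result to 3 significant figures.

2.09 mg/L

C₀ per dose = Dose / Vd = 980 / 326 = 3.006 mg/L
k = ln2 / t½ = 0.693147 / 20.2 = 0.03431 h⁻¹
Fraction remaining after one interval: r = e^(−kτ) = e^(−0.03431 × 21.9) = 0.4717
Before dose 3, 2 doses have been given (aged 1τ, 2τ).
C_trough = C₀ × (r + r²) = 3.006 × (0.4717 + 0.2225) = 2.087 mg/L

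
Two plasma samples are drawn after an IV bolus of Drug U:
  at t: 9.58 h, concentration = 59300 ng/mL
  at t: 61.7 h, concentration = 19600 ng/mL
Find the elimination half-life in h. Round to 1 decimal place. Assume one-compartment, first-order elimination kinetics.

32.6 h

k = ln(C₁/C₂) / (t₂ − t₁) = ln(59300/19600) / (61.7 − 9.58)
  = 1.107 / 52.12 = 0.02124 h⁻¹
t½ = ln2 / k = 0.693147 / 0.02124 = 32.63 h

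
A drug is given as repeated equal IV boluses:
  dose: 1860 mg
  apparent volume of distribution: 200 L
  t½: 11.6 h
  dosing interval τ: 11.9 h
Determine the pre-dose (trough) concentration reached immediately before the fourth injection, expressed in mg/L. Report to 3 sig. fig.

C₀ per dose = Dose / Vd = 1860 / 200 = 9.300 mg/L
k = ln2 / t½ = 0.693147 / 11.6 = 0.05975 h⁻¹
Fraction remaining after one interval: r = e^(−kτ) = e^(−0.05975 × 11.9) = 0.4911
Before dose 4, 3 doses have been given (aged 1τ, 2τ, 3τ).
C_trough = C₀ × (r + r² + … + r^3) = C₀ × r(1−r^3)/(1−r)
        = 9.300 × 0.4911 × (1 − 0.1184) / (1 − 0.4911) = 7.912 mg/L

7.91 mg/L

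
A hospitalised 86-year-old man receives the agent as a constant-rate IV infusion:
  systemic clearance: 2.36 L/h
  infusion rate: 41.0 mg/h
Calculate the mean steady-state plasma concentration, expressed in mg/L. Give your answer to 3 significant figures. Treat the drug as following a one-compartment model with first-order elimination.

At steady state Css = R₀ / CL = 41.0 / 2.360 = 17.37 mg/L

17.4 mg/L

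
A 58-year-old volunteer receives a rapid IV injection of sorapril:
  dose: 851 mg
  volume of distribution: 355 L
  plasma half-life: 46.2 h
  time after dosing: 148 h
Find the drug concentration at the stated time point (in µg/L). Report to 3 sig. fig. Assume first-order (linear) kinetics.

C₀ = Dose / Vd = 851.0 / 355 = 2.397 mg/L
k = ln2 / t½ = 0.693147 / 46.2 = 0.01500 h⁻¹
C = C₀ · e^(−k·t) = 2.397 × e^(−0.01500 × 148)
  = 2.397 × 0.1086 = 0.2603 mg/L
Convert: 0.2603 mg/L × 1000 = 260.3 µg/L

260 µg/L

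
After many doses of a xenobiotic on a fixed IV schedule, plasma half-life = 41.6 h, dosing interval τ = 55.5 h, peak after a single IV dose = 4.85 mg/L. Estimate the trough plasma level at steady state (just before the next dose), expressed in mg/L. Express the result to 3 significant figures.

k = ln2 / t½ = 0.693147 / 41.6 = 0.01666 h⁻¹
e^(−kτ) = e^(−0.01666 × 55.5) = 0.3967
Accumulation ratio R = 1 / (1 − e^(−kτ)) = 1 / (1 − 0.3967) = 1.658
Steady-state trough = C₀ × R × e^(−kτ) = 4.85 × 1.658 × 0.3967 = 3.190 mg/L

3.19 mg/L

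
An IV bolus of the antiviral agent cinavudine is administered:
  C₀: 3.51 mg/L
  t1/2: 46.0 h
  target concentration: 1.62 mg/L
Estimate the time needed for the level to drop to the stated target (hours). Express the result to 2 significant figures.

k = ln2 / t½ = 0.693147 / 46.0 = 0.01507 h⁻¹
t = ln(C₀ / C) / k = ln(3.510 / 1.62) / 0.01507
  = ln(2.167) / 0.01507 = 0.7733 / 0.01507 = 51.31 h

51 h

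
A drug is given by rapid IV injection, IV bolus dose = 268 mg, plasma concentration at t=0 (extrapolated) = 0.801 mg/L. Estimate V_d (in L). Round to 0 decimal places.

Vd = Dose / C₀ = 268.0 / 0.801 = 334.6 L

335 L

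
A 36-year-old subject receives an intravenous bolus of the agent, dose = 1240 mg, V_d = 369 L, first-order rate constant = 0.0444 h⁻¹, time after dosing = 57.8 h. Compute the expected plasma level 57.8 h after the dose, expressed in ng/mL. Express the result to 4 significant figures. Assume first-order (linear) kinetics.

C₀ = Dose / Vd = 1240 / 369 = 3.360 mg/L
C = C₀ · e^(−k·t) = 3.360 × e^(−0.04440 × 57.8)
  = 3.360 × 0.07682 = 0.2581 mg/L
Convert: 0.2581 mg/L × 1000 = 258.1 ng/mL

258.1 ng/mL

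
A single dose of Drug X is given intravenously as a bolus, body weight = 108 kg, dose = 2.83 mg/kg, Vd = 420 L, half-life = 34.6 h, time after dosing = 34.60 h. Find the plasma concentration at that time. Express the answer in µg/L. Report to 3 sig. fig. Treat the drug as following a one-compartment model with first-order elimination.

364 µg/L

Total dose = 2.83 × 108 = 305.6 mg
C₀ = Dose / Vd = 305.6 / 420 = 0.7276 mg/L
k = ln2 / t½ = 0.693147 / 34.6 = 0.02003 h⁻¹
t / t½ = 34.60 / 34.6 = 1 half-lives
C = C₀ × (1/2)^1 = 0.7276 × 0.5000 = 0.3638 mg/L
Convert: 0.3638 mg/L × 1000 = 363.8 µg/L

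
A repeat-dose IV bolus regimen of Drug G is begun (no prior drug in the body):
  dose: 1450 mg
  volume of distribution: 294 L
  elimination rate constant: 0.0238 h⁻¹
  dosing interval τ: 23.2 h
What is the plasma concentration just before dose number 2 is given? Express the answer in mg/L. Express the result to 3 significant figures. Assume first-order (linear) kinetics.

2.84 mg/L

C₀ per dose = Dose / Vd = 1450 / 294 = 4.932 mg/L
Fraction remaining after one interval: r = e^(−kτ) = e^(−0.02380 × 23.2) = 0.5757
Before dose 2, 1 dose has been given (aged 1τ).
C_trough = C₀ × r = 4.932 × 0.5757 = 2.839 mg/L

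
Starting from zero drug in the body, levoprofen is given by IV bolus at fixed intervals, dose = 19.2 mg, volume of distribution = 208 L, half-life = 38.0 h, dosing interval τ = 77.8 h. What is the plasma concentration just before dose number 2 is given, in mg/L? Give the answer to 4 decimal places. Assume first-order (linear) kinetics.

C₀ per dose = Dose / Vd = 19.2 / 208 = 0.09231 mg/L
k = ln2 / t½ = 0.693147 / 38.0 = 0.01824 h⁻¹
Fraction remaining after one interval: r = e^(−kτ) = e^(−0.01824 × 77.8) = 0.2419
Before dose 2, 1 dose has been given (aged 1τ).
C_trough = C₀ × r = 0.09231 × 0.2419 = 0.02233 mg/L

0.0223 mg/L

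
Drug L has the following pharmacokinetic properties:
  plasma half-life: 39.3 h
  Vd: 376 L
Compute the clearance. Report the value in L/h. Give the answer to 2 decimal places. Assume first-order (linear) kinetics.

6.63 L/h

k = ln2 / t½ = 0.693147 / 39.3 = 0.01764 h⁻¹
CL = k × Vd = 0.01764 × 376 = 6.633 L/h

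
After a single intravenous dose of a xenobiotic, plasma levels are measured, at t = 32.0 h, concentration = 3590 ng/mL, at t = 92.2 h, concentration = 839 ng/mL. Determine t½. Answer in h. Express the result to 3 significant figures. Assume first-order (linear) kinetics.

28.7 h

k = ln(C₁/C₂) / (t₂ − t₁) = ln(3590/839) / (92.2 − 32.0)
  = 1.454 / 60.20 = 0.02415 h⁻¹
t½ = ln2 / k = 0.693147 / 0.02415 = 28.70 h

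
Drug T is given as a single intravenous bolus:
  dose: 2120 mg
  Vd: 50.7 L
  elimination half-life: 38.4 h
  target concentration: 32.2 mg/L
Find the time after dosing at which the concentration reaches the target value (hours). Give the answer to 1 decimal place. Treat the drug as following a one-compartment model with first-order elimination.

C₀ = Dose / Vd = 2120 / 50.7 = 41.81 mg/L
k = ln2 / t½ = 0.693147 / 38.4 = 0.01805 h⁻¹
t = ln(C₀ / C) / k = ln(41.81 / 32.2) / 0.01805
  = ln(1.298) / 0.01805 = 0.2608 / 0.01805 = 14.45 h

14.5 h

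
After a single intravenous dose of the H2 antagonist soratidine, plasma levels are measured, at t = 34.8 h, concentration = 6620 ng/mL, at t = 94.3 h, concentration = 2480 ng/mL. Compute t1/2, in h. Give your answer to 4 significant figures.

42.01 h

k = ln(C₁/C₂) / (t₂ − t₁) = ln(6620/2480) / (94.3 − 34.8)
  = 0.9818 / 59.50 = 0.01650 h⁻¹
t½ = ln2 / k = 0.693147 / 0.01650 = 42.01 h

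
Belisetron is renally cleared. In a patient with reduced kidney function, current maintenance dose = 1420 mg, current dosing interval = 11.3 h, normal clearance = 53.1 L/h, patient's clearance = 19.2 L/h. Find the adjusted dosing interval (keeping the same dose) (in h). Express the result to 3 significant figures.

31.3 h

To keep the same average steady-state level, dosing rate must scale with clearance.
CL ratio = 19.2 / 53.1 = 0.3616
New interval (same dose) = 11.3 / 0.3616 = 31.25 h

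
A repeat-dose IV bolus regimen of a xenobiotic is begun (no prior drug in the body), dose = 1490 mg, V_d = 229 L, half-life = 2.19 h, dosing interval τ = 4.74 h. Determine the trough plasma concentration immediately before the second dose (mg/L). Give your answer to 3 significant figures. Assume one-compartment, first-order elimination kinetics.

C₀ per dose = Dose / Vd = 1490 / 229 = 6.507 mg/L
k = ln2 / t½ = 0.693147 / 2.19 = 0.3165 h⁻¹
Fraction remaining after one interval: r = e^(−kτ) = e^(−0.3165 × 4.74) = 0.2231
Before dose 2, 1 dose has been given (aged 1τ).
C_trough = C₀ × r = 6.507 × 0.2231 = 1.452 mg/L

1.45 mg/L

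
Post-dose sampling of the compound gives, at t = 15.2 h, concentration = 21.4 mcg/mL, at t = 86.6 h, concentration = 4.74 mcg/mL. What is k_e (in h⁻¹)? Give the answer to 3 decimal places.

0.021 h⁻¹

k = ln(C₁/C₂) / (t₂ − t₁) = ln(21.4/4.74) / (86.6 − 15.2)
  = 1.507 / 71.40 = 0.02111 h⁻¹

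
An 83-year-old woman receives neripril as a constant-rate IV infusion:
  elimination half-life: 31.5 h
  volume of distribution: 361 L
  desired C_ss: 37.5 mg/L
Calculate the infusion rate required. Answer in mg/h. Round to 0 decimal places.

k = ln2 / t½ = 0.693147 / 31.5 = 0.02200 h⁻¹
CL = k × Vd = 0.02200 × 361 = 7.942 L/h
At steady state, infusion rate R₀ = Css × CL = 37.5 × 7.942 = 297.8 mg/h

298 mg/h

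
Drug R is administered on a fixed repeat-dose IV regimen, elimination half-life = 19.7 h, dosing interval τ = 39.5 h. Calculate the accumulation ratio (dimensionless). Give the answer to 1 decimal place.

1.3

k = ln2 / t½ = 0.693147 / 19.7 = 0.03519 h⁻¹
e^(−kτ) = e^(−0.03519 × 39.5) = 0.2491
Accumulation ratio R = 1 / (1 − e^(−kτ)) = 1 / (1 − 0.2491) = 1.332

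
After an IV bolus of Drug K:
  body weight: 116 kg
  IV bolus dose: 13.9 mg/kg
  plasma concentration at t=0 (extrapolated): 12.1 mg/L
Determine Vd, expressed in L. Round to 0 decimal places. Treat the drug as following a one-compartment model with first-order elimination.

Dose = 13.9 × 116 = 1612 mg
Vd = Dose / C₀ = 1612 / 12.1 = 133.2 L

133 L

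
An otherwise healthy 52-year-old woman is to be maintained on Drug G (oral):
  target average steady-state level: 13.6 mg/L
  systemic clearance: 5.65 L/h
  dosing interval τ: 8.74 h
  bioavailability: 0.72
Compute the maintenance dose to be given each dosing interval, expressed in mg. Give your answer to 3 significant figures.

933 mg

At steady state, F × (Dose/τ) = Css × CL.
Dose = Css × CL × τ / F = 13.6 × 5.650 × 8.74 / 0.72 = 932.8 mg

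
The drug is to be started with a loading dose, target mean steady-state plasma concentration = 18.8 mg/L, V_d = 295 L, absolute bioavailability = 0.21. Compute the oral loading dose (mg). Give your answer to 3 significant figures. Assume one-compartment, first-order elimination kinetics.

LD = Css × Vd / F = 18.8 × 295 / 0.21 = 26410 mg

26400 mg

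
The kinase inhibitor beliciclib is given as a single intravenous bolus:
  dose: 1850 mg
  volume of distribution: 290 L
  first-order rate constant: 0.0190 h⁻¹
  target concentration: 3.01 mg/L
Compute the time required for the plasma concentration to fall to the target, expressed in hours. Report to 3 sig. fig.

C₀ = Dose / Vd = 1850 / 290 = 6.379 mg/L
t = ln(C₀ / C) / k = ln(6.379 / 3.01) / 0.01900
  = ln(2.119) / 0.01900 = 0.7509 / 0.01900 = 39.52 h

39.5 h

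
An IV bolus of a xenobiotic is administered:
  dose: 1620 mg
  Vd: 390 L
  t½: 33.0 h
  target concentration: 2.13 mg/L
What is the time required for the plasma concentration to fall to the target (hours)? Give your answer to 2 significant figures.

32 h

C₀ = Dose / Vd = 1620 / 390 = 4.154 mg/L
k = ln2 / t½ = 0.693147 / 33.0 = 0.02100 h⁻¹
t = ln(C₀ / C) / k = ln(4.154 / 2.13) / 0.02100
  = ln(1.950) / 0.02100 = 0.6678 / 0.02100 = 31.80 h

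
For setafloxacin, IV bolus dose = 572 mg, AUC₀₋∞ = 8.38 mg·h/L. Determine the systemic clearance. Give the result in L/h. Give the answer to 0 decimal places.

68 L/h

CL = Dose / AUC = 572 / 8.38 = 68.26 L/h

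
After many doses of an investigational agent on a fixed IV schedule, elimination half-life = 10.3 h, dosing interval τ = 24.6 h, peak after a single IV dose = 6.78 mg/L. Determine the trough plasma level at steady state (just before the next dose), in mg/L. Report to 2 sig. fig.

1.6 mg/L

k = ln2 / t½ = 0.693147 / 10.3 = 0.06730 h⁻¹
e^(−kτ) = e^(−0.06730 × 24.6) = 0.1910
Accumulation ratio R = 1 / (1 − e^(−kτ)) = 1 / (1 − 0.1910) = 1.236
Steady-state trough = C₀ × R × e^(−kτ) = 6.78 × 1.236 × 0.1910 = 1.601 mg/L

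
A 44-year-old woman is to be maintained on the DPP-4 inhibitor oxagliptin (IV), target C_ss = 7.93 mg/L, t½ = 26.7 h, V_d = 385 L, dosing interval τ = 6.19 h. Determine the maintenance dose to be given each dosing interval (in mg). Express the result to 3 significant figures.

k = ln2 / t½ = 0.693147 / 26.7 = 0.02596 h⁻¹
CL = k × Vd = 0.02596 × 385 = 9.995 L/h
At steady state, Dose/τ = Css × CL.
Dose = Css × CL × τ = 7.93 × 9.995 × 6.19 = 490.6 mg

491 mg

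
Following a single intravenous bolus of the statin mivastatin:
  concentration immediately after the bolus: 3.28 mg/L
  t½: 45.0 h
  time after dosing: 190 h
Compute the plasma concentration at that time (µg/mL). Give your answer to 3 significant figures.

k = ln2 / t½ = 0.693147 / 45.0 = 0.01540 h⁻¹
C = C₀ · e^(−k·t) = 3.280 × e^(−0.01540 × 190)
  = 3.280 × 0.05361 = 0.1758 mg/L
(0.1758 mg/L = 0.1758 µg/mL)

0.176 µg/mL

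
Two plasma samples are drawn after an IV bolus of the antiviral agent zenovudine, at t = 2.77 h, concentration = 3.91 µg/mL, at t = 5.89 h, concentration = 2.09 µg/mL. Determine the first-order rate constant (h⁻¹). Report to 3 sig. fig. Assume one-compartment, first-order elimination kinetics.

k = ln(C₁/C₂) / (t₂ − t₁) = ln(3.91/2.09) / (5.89 − 2.77)
  = 0.6264 / 3.120 = 0.2008 h⁻¹

0.201 h⁻¹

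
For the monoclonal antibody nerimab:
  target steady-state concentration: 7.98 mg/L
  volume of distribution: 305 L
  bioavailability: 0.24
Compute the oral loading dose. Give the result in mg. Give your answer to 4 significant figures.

10140 mg

LD = Css × Vd / F = 7.98 × 305 / 0.24 = 10140 mg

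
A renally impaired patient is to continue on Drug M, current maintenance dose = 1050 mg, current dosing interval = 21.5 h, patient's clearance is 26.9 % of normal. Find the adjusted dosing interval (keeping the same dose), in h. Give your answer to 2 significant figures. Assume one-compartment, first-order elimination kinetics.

80 h

To keep the same average steady-state level, dosing rate must scale with clearance.
CL ratio = 26.9 / 100 = 0.2690
New interval (same dose) = 21.5 / 0.2690 = 79.93 h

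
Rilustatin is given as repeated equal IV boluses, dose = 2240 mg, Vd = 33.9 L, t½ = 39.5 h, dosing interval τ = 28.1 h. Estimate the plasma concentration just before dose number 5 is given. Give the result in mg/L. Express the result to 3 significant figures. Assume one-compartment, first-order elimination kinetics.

C₀ per dose = Dose / Vd = 2240 / 33.9 = 66.08 mg/L
k = ln2 / t½ = 0.693147 / 39.5 = 0.01755 h⁻¹
Fraction remaining after one interval: r = e^(−kτ) = e^(−0.01755 × 28.1) = 0.6107
Before dose 5, 4 doses have been given (aged 1τ, 2τ, 3τ, 4τ).
C_trough = C₀ × (r + r² + … + r^4) = C₀ × r(1−r^4)/(1−r)
        = 66.08 × 0.6107 × (1 − 0.1391) / (1 − 0.6107) = 89.24 mg/L

89.2 mg/L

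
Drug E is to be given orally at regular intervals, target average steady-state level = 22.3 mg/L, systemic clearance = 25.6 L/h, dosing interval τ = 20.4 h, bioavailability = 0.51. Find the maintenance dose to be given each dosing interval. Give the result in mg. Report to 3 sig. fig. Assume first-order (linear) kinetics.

22800 mg

At steady state, F × (Dose/τ) = Css × CL.
Dose = Css × CL × τ / F = 22.3 × 25.60 × 20.4 / 0.51 = 22840 mg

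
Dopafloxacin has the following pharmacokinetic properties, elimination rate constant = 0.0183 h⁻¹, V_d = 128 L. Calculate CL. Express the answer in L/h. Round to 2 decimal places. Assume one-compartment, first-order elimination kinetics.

CL = k × Vd = 0.0183 × 128 = 2.342 L/h

2.34 L/h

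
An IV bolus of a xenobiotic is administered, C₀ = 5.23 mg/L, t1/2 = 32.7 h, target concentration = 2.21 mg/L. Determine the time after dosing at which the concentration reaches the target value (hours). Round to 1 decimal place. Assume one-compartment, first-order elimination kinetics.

k = ln2 / t½ = 0.693147 / 32.7 = 0.02120 h⁻¹
t = ln(C₀ / C) / k = ln(5.230 / 2.21) / 0.02120
  = ln(2.367) / 0.02120 = 0.8616 / 0.02120 = 40.64 h

40.6 h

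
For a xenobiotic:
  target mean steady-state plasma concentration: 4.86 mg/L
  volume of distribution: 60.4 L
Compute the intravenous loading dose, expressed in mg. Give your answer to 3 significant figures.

294 mg

LD = Css × Vd = 4.86 × 60.4 = 293.5 mg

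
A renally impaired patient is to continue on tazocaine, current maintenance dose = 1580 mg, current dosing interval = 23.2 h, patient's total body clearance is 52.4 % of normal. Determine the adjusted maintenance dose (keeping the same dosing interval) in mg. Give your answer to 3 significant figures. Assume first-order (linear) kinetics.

To keep the same average steady-state level, dosing rate must scale with clearance.
CL ratio = 52.4 / 100 = 0.5240
New dose (same interval) = 1580 × 0.5240 = 827.9 mg

828 mg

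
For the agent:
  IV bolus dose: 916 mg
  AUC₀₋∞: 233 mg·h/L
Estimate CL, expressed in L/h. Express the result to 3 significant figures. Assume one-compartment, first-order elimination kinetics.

3.93 L/h

CL = Dose / AUC = 916 / 233 = 3.931 L/h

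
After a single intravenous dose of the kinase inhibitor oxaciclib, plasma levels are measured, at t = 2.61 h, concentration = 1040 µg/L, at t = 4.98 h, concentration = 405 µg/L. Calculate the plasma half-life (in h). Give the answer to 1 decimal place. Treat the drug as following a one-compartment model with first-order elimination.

k = ln(C₁/C₂) / (t₂ − t₁) = ln(1040/405) / (4.98 − 2.61)
  = 0.9431 / 2.370 = 0.3979 h⁻¹
t½ = ln2 / k = 0.693147 / 0.3979 = 1.742 h

1.7 h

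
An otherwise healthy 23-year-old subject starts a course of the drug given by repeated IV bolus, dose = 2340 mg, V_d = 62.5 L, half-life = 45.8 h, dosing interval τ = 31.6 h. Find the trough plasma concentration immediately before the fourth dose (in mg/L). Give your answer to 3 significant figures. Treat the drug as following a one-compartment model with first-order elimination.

46.5 mg/L

C₀ per dose = Dose / Vd = 2340 / 62.5 = 37.44 mg/L
k = ln2 / t½ = 0.693147 / 45.8 = 0.01513 h⁻¹
Fraction remaining after one interval: r = e^(−kτ) = e^(−0.01513 × 31.6) = 0.6200
Before dose 4, 3 doses have been given (aged 1τ, 2τ, 3τ).
C_trough = C₀ × (r + r² + … + r^3) = C₀ × r(1−r^3)/(1−r)
        = 37.44 × 0.6200 × (1 − 0.2383) / (1 − 0.6200) = 46.53 mg/L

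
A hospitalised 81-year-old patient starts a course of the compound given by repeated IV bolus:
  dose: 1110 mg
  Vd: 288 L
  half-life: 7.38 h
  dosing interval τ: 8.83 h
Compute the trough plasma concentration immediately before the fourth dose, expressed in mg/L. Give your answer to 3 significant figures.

2.74 mg/L

C₀ per dose = Dose / Vd = 1110 / 288 = 3.854 mg/L
k = ln2 / t½ = 0.693147 / 7.38 = 0.09392 h⁻¹
Fraction remaining after one interval: r = e^(−kτ) = e^(−0.09392 × 8.83) = 0.4363
Before dose 4, 3 doses have been given (aged 1τ, 2τ, 3τ).
C_trough = C₀ × (r + r² + … + r^3) = C₀ × r(1−r^3)/(1−r)
        = 3.854 × 0.4363 × (1 − 0.08305) / (1 − 0.4363) = 2.735 mg/L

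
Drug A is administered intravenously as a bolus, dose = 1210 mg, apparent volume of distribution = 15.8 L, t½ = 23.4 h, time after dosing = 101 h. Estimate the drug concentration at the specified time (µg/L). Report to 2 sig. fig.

3800 µg/L

C₀ = Dose / Vd = 1210 / 15.8 = 76.58 mg/L
k = ln2 / t½ = 0.693147 / 23.4 = 0.02962 h⁻¹
C = C₀ · e^(−k·t) = 76.58 × e^(−0.02962 × 101)
  = 76.58 × 0.05021 = 3.845 mg/L
Convert: 3.845 mg/L × 1000 = 3845 µg/L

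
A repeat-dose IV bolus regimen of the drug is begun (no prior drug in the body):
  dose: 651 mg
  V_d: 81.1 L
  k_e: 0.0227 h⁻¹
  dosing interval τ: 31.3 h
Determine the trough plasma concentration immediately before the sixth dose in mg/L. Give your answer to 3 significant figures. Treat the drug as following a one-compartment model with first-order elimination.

7.53 mg/L

C₀ per dose = Dose / Vd = 651 / 81.1 = 8.027 mg/L
Fraction remaining after one interval: r = e^(−kτ) = e^(−0.02270 × 31.3) = 0.4914
Before dose 6, 5 doses have been given (aged 1τ, 2τ, 3τ, 4τ, 5τ).
C_trough = C₀ × (r + r² + … + r^5) = C₀ × r(1−r^5)/(1−r)
        = 8.027 × 0.4914 × (1 − 0.02865) / (1 − 0.4914) = 7.533 mg/L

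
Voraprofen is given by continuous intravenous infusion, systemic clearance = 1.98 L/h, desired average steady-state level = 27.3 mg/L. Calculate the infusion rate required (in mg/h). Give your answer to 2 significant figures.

At steady state, infusion rate R₀ = Css × CL = 27.3 × 1.980 = 54.05 mg/h

54 mg/h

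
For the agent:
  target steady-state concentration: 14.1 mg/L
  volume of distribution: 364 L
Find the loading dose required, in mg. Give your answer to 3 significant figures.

LD = Css × Vd = 14.1 × 364 = 5132 mg

5130 mg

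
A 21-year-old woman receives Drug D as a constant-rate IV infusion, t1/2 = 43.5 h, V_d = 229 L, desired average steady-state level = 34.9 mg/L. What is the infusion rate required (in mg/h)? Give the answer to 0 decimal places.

127 mg/h

k = ln2 / t½ = 0.693147 / 43.5 = 0.01593 h⁻¹
CL = k × Vd = 0.01593 × 229 = 3.648 L/h
At steady state, infusion rate R₀ = Css × CL = 34.9 × 3.648 = 127.3 mg/h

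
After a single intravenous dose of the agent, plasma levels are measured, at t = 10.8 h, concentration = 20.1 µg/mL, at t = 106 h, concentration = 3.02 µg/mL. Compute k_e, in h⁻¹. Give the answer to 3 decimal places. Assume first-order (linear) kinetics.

0.020 h⁻¹

k = ln(C₁/C₂) / (t₂ − t₁) = ln(20.1/3.02) / (106 − 10.8)
  = 1.895 / 95.20 = 0.01991 h⁻¹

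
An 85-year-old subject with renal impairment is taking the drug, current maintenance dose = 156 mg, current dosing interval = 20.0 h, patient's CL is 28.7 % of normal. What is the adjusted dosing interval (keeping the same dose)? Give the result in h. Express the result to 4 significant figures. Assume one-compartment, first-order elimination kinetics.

To keep the same average steady-state level, dosing rate must scale with clearance.
CL ratio = 28.7 / 100 = 0.2870
New interval (same dose) = 20.0 / 0.2870 = 69.69 h

69.69 h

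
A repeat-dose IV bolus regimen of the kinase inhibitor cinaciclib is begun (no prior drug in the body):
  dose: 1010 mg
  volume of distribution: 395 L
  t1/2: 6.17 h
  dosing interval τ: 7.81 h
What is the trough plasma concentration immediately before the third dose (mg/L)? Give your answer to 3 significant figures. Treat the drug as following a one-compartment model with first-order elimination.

1.51 mg/L

C₀ per dose = Dose / Vd = 1010 / 395 = 2.557 mg/L
k = ln2 / t½ = 0.693147 / 6.17 = 0.1123 h⁻¹
Fraction remaining after one interval: r = e^(−kτ) = e^(−0.1123 × 7.81) = 0.4160
Before dose 3, 2 doses have been given (aged 1τ, 2τ).
C_trough = C₀ × (r + r²) = 2.557 × (0.4160 + 0.1731) = 1.506 mg/L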